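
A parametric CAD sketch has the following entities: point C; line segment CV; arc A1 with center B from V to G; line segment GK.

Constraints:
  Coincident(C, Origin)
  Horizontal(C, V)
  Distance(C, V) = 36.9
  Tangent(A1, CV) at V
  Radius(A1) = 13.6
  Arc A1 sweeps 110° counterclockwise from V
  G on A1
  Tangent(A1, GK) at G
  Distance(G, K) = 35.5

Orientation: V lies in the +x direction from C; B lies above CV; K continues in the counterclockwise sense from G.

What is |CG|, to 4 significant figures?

52.93

Tangency of A1 to CV means the radius BV is perpendicular to CV, so B = V + (0, 13.6) = (36.90, 13.60). On A1, V sits at bearing -90° from B; a 110° counterclockwise sweep puts G at bearing 20°, so G = B + 13.6·(cos 20°, sin 20°) = (49.68, 18.25). Then |CG| = |G − C| = 52.93.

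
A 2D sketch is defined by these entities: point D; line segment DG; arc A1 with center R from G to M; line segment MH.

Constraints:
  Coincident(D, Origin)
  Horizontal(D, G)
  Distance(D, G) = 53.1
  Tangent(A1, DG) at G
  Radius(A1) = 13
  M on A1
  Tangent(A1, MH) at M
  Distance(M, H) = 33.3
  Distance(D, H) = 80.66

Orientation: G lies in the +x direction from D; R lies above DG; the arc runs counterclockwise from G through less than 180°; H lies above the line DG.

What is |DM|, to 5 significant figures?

67.372

D is at the origin; D and G share the same y with |DG| = 53.1 and G on the +x side, so G = (53.100, 0.0000). A1 meets DG tangentially, so RG is at right angles to DG, so R = G + (0, 13) = (53.100, 13.000). Since RM ⟂ MH (tangency), |RH| = √(13.0² + 33.3²) = 35.748 regardless of where M sits on A1. So H lies on both circle(D, 80.66) and circle(R, 35.748); the above-DG intersection is H = (66.029, 46.328). M is the foot of the tangent from H: M = (66.100, 13.028).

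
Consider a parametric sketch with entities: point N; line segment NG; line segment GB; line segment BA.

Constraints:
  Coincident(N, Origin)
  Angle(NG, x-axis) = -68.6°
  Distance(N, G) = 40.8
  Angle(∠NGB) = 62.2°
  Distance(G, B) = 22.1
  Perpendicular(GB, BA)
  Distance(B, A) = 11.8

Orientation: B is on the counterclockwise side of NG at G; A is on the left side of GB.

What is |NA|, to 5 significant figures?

24.484

∠NGB = 62.2°, so GB runs at -68.6° + (180° − 62.2°) = 49.200° from the x-axis; with |GB| = 22.1, B = G + 22.1·(cos 49.200°, sin 49.200°) = (29.328, -21.257). GB ⟂ BA; with |BA| = 11.8 on the left of GB, A = B + 11.8·(-0.75700, 0.65342) = (20.395, -13.547). Then |NA| = |A − N| = 24.484.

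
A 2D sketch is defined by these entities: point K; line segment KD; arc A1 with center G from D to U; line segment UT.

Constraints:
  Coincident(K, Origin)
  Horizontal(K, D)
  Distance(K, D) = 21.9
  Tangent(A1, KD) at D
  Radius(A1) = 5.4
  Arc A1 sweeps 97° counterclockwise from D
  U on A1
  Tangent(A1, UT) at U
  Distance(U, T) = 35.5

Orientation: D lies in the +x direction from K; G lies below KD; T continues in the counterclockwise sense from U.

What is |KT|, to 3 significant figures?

46.3

K is at the origin; K and D share the same y with |KD| = 21.9 and D on the +x side, so D = (21.9, 0.00). The tangent condition forces GD to be normal to KD, so G = D + (0, -5.4) = (21.9, -5.40). On A1, D sits at bearing 90° from G; a 97° counterclockwise sweep puts U at bearing 187°, so U = G + 5.4·(cos 187°, sin 187°) = (16.5, -6.06). Since A1 is tangent to UT there, GU ⟂ UT, so UT runs along (−sin 187°, cos 187°); with |UT| = 35.5, T = (20.9, -41.3). Then |KT| = |T − K| = 46.3.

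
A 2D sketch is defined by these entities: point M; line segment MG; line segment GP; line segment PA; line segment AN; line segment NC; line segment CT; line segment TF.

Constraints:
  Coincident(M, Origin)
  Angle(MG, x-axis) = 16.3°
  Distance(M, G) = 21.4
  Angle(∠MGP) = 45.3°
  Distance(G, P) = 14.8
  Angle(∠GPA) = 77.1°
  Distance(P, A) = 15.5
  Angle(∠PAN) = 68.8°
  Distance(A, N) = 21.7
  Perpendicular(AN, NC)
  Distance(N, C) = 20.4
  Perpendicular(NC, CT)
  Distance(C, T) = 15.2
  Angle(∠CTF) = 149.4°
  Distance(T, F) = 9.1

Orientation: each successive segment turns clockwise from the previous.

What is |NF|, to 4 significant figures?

27.91

M is at the origin; MG runs at 16.3° with length 21.4, so G = (20.54, 6.006). ∠MGP = 45.3° gives GP at -118.4° from the x-axis; with |GP| = 14.8, P = (13.50, -7.013). ∠GPA = 77.1° gives PA at 138.7° from the x-axis; with |PA| = 15.5, A = (1.856, 3.217). ∠PAN = 68.8° gives AN at 27.50° from the x-axis; with |AN| = 21.7, N = (21.10, 13.24). AN is perpendicular to NC, so NC runs at -62.50°; with |NC| = 20.4, C = (30.52, -4.858). The perpendicularity gives CT at right angles to NC, so CT runs at -152.5°; with |CT| = 15.2, T = (17.04, -11.88). ∠CTF = 149.4° gives TF at 176.9° from the x-axis; with |TF| = 9.1, F = (7.955, -11.38). Then |NF| = |F − N| = 27.91.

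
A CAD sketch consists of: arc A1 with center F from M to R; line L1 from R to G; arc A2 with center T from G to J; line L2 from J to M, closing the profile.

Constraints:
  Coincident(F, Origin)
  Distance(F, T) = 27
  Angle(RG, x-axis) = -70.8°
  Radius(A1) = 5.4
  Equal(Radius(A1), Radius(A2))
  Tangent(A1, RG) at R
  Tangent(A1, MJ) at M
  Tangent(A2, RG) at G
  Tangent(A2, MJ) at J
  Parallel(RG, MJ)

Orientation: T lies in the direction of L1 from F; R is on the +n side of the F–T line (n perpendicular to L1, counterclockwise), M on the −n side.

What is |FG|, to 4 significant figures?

27.53

Tangency of A1 to both parallel lines with radius 5.4 puts R and M at F ± 5.4·n: R = (5.100, 1.776), M = (-5.100, -1.776). Equal radii place G and J the same way about T: G = T + 5.4·n = (13.98, -23.72), J = T − 5.4·n = (3.780, -27.27). Then |FG| = |G − F| = 27.53.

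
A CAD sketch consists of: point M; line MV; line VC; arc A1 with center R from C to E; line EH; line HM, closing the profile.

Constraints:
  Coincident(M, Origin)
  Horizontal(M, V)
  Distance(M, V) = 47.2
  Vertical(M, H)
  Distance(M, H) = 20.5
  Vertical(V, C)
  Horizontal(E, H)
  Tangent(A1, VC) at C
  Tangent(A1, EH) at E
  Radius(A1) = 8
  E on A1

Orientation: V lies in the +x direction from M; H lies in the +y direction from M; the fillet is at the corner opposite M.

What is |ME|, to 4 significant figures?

44.24

M is at the origin; M and V share the same y with |MV| = 47.2 and V on the +x side, so V = (47.20, 0.000). MH is vertical with |MH| = 20.5 and H on the +y side, so H = (0.000, 20.50). The virtual corner opposite M is at (47.20, 20.50). The tangent condition forces RC to be normal to VC and tangency of A1 to EH means the radius RE is perpendicular to EH, with radius 8.0, so the center R sits 8.0 in from both sides at R = (39.20, 12.50). That places the tangent points at C = (47.20, 12.50) on VC and E = (39.20, 20.50) on EH. Then |ME| = |E − M| = 44.24.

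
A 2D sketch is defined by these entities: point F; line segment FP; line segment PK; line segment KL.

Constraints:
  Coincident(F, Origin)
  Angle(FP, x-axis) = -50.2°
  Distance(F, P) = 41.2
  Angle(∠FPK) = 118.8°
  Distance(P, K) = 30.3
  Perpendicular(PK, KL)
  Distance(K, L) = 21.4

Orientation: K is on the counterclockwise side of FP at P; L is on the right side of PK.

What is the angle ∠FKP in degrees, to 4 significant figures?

35.75°

F is at the origin; FP runs at -50.2° with length 41.2, so P = 41.2·(cos -50.2°, sin -50.2°) = (26.37, -31.65). ∠FPK = 118.8°, so PK runs at -50.2° + (180° − 118.8°) = 11.00° from the x-axis; with |PK| = 30.3, K = P + 30.3·(cos 11.00°, sin 11.00°) = (56.12, -25.87). Then cos ∠FKP = KF·KP / (|KF||KP|), giving 35.75°.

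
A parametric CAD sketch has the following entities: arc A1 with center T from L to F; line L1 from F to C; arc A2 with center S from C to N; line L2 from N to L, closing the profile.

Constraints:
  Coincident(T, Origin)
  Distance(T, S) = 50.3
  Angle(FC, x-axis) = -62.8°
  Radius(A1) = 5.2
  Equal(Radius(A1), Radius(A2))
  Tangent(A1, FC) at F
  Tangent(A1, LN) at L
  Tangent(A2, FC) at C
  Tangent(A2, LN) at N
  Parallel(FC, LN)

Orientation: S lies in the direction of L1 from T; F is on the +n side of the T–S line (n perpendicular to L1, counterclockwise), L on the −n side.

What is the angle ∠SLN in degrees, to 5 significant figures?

5.9023°

Tangency of A1 to both parallel lines with radius 5.2 puts F and L at T ± 5.2·n: F = (4.6250, 2.3769), L = (-4.6250, -2.3769). Equal radii place C and N the same way about S: C = S + 5.2·n = (27.617, -42.361), N = S − 5.2·n = (18.367, -47.115). Then cos ∠SLN = LS·LN / (|LS||LN|), giving 5.9023°.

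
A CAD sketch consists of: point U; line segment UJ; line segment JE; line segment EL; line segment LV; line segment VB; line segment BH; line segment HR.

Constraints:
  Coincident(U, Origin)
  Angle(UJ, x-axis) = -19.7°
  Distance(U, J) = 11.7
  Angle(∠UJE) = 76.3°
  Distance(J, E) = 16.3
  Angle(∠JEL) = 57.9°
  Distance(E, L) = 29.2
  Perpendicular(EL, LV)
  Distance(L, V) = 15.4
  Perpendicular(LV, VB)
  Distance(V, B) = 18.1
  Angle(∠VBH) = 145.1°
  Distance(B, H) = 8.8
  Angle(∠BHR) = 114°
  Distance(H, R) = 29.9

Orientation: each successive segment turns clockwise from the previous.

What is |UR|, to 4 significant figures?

25.48

U is at the origin; UJ runs at -19.7° with length 11.7, so J = (11.02, -3.944). ∠UJE = 76.3° gives JE at -123.4° from the x-axis; with |JE| = 16.3, E = (2.042, -17.55). ∠JEL = 57.9° gives EL at 114.5° from the x-axis; with |EL| = 29.2, L = (-10.07, 9.019). EL is perpendicular to LV, so LV runs at 24.50°; with |LV| = 15.4, V = (3.947, 15.41). The perpendicularity gives VB at right angles to LV, so VB runs at -65.50°; with |VB| = 18.1, B = (11.45, -1.065). ∠VBH = 145.1° gives BH at -100.4° from the x-axis; with |BH| = 8.8, H = (9.864, -9.721). ∠BHR = 114.0° gives HR at -166.4° from the x-axis; with |HR| = 29.9, R = (-19.20, -16.75). Then |UR| = |R − U| = 25.48.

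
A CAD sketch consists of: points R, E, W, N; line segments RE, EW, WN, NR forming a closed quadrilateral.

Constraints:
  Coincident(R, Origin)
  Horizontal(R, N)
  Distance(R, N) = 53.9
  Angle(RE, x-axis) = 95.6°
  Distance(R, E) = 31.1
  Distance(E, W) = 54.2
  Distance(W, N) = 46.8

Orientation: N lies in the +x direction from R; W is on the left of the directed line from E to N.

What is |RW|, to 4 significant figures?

67.48

Checks: |EW| = 54.20 ✓; |WN| = 46.80 ✓.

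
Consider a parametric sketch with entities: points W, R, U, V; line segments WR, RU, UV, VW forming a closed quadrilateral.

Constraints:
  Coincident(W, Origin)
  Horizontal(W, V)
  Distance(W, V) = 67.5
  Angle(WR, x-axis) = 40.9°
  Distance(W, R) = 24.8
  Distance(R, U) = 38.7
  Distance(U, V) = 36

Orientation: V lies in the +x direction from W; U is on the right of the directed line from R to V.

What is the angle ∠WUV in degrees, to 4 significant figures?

123.1°

Checks: |RU| = 38.70 ✓; |UV| = 36.00 ✓.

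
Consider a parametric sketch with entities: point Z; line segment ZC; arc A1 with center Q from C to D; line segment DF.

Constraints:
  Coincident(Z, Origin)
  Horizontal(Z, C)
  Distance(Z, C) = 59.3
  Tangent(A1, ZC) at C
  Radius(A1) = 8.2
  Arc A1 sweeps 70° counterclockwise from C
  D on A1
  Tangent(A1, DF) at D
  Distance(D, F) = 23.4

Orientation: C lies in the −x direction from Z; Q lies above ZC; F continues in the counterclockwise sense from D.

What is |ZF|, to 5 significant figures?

51.479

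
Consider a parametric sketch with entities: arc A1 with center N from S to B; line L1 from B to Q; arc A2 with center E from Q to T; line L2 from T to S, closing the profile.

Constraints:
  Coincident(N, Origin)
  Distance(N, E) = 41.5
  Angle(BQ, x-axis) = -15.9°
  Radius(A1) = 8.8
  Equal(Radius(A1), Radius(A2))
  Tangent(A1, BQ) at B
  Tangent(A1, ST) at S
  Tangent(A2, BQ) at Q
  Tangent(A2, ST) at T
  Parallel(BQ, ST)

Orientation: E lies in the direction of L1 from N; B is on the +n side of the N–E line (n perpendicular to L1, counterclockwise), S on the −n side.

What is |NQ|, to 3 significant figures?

42.4

Tangency of A1 to both parallel lines with radius 8.8 puts B and S at N ± 8.8·n: B = (2.41, 8.46), S = (-2.41, -8.46). Equal radii place Q and T the same way about E: Q = E + 8.8·n = (42.3, -2.91), T = E − 8.8·n = (37.5, -19.8). Then |NQ| = |Q − N| = 42.4.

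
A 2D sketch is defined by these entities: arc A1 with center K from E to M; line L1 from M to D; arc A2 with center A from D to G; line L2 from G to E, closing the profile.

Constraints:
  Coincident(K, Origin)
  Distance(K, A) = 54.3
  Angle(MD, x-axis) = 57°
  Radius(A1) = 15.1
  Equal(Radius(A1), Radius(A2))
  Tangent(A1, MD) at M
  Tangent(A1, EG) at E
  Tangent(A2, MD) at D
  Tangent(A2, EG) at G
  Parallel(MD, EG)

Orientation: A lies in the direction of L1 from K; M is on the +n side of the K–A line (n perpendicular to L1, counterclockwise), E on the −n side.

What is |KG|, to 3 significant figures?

56.4

The slot axis is L1's direction at 57.0°, so u = (cos 57.0°, sin 57.0°) = (0.545, 0.839) and n = (−sin 57.0°, cos 57.0°) = (-0.839, 0.545). K is at the origin and A lies 54.3 along u from K, so A = 54.3·u = (29.6, 45.5). Tangency of A1 to both parallel lines with radius 15.1 puts M and E at K ± 15.1·n: M = (-12.7, 8.22), E = (12.7, -8.22). Equal radii place D and G the same way about A: D = A + 15.1·n = (16.9, 53.8), G = A − 15.1·n = (42.2, 37.3). Then |KG| = |G − K| = 56.4.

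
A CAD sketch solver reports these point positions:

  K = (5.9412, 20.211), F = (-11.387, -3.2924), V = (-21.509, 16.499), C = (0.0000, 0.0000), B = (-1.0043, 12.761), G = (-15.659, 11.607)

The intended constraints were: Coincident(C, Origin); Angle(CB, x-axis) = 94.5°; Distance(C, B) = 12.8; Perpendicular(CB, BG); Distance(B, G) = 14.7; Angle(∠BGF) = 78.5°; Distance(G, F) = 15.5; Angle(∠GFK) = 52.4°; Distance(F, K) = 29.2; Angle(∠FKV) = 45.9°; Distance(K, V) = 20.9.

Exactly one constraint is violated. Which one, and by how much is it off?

Distance(K, V) = 20.9 — off by 6.80.

C = (0.00, 0.00) ✓; CB at 94.50° ✓; |CB| = 12.80 ✓; ∠(CB, BG) = 90.00° ✓; |BG| = 14.70 ✓; ∠BGF = 78.50° ✓; |GF| = 15.50 ✓; ∠GFK = 52.40° ✓; |FK| = 29.20 ✓; ∠FKV = 45.90° ✓; |KV| = 27.70 ✗.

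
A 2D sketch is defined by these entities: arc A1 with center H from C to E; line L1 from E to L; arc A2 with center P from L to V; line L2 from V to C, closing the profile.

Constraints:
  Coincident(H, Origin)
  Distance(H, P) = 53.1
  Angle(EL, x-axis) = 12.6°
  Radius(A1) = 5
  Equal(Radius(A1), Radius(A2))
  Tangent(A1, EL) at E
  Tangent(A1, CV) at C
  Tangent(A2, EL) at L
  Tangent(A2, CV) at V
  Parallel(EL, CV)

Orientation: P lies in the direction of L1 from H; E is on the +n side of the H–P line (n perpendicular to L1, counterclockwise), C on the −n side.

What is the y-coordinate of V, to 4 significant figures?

6.704

Tangency of A1 to both parallel lines with radius 5.0 puts E and C at H ± 5.0·n: E = (-1.091, 4.880), C = (1.091, -4.880). Equal radii place L and V the same way about P: L = P + 5.0·n = (50.73, 16.46), V = P − 5.0·n = (52.91, 6.704). So V.y = 6.704.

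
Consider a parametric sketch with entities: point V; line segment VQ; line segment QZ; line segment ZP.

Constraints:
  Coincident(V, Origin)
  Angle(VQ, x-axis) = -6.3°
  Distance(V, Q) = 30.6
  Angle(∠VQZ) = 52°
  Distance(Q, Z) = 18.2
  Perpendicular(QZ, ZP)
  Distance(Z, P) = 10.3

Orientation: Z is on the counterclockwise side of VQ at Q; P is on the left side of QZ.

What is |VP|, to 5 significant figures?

13.828

V is at the origin; VQ runs at -6.3° with length 30.6, so Q = 30.6·(cos -6.3°, sin -6.3°) = (30.415, -3.3579). ∠VQZ = 52.0°, so QZ runs at -6.3° + (180° − 52.0°) = 121.70° from the x-axis; with |QZ| = 18.2, Z = Q + 18.2·(cos 121.70°, sin 121.70°) = (20.852, 12.127). The perpendicularity gives ZP at right angles to QZ; with |ZP| = 10.3 on the left of QZ, P = Z + 10.3·(-0.85081, -0.52547) = (12.088, 6.7145). Then |VP| = |P − V| = 13.828.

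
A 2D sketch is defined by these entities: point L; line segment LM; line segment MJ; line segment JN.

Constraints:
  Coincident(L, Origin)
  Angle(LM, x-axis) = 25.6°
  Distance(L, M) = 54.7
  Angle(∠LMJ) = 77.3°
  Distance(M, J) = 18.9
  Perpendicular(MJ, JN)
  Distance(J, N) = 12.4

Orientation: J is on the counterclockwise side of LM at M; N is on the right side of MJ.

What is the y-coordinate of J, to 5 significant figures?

38.467

L is at the origin; LM runs at 25.6° with length 54.7, so M = 54.7·(cos 25.6°, sin 25.6°) = (49.330, 23.635). ∠LMJ = 77.3°, so MJ runs at 25.6° + (180° − 77.3°) = 128.30° from the x-axis; with |MJ| = 18.9, J = M + 18.9·(cos 128.30°, sin 128.30°) = (37.616, 38.467). So J.y = 38.467.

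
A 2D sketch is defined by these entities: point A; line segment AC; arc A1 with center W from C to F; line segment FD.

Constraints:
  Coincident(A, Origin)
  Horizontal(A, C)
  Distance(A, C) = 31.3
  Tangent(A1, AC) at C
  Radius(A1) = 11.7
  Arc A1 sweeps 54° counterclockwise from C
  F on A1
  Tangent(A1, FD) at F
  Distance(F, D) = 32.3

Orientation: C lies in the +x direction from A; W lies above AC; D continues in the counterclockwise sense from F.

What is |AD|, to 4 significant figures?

67.29

On A1, C sits at bearing -90° from W; a 54° counterclockwise sweep puts F at bearing -36°, so F = W + 11.7·(cos -36°, sin -36°) = (40.77, 4.823). The tangent condition forces WF to be normal to FD, so FD runs along (−sin -36°, cos -36°); with |FD| = 32.3, D = (59.75, 30.95). Then |AD| = |D − A| = 67.29.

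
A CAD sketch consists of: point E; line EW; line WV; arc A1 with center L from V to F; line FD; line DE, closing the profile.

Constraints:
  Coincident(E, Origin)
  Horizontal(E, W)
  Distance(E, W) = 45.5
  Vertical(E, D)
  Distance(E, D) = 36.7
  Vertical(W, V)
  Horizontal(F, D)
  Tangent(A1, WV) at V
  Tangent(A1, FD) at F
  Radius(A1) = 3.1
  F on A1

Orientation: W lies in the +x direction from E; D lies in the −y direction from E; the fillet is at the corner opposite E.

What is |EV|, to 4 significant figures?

56.56

E is at the origin; EW is horizontal with |EW| = 45.5 and W on the +x side, so W = (45.50, 0.000). ED is vertical with |ED| = 36.7 and D on the −y side, so D = (0.000, -36.70). The virtual corner opposite E is at (45.50, -36.70). The tangent condition forces LV to be normal to WV and since A1 is tangent to FD there, LF ⟂ FD, with radius 3.1, so the center L sits 3.1 in from both sides at L = (42.40, -33.60). That places the tangent points at V = (45.50, -33.60) on WV and F = (42.40, -36.70) on FD. Then |EV| = |V − E| = 56.56.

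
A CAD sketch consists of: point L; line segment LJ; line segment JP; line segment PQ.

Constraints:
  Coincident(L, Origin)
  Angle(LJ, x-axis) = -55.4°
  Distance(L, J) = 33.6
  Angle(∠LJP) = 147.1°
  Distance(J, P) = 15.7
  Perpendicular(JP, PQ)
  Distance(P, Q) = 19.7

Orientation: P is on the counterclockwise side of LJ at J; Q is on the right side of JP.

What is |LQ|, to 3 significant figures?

58.0

∠LJP = 147.1°, so JP runs at -55.4° + (180° − 147.1°) = -22.5° from the x-axis; with |JP| = 15.7, P = J + 15.7·(cos -22.5°, sin -22.5°) = (33.6, -33.7). JP ⟂ PQ; with |PQ| = 19.7 on the right of JP, Q = P + 19.7·(-0.383, -0.924) = (26.0, -51.9). Then |LQ| = |Q − L| = 58.0.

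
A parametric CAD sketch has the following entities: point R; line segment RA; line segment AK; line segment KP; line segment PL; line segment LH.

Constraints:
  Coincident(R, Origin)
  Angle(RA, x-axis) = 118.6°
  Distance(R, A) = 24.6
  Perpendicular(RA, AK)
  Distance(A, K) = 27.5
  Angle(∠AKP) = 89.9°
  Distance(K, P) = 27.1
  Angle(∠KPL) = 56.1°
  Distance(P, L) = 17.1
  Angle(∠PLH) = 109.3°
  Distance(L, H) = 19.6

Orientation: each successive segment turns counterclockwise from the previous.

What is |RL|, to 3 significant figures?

15.0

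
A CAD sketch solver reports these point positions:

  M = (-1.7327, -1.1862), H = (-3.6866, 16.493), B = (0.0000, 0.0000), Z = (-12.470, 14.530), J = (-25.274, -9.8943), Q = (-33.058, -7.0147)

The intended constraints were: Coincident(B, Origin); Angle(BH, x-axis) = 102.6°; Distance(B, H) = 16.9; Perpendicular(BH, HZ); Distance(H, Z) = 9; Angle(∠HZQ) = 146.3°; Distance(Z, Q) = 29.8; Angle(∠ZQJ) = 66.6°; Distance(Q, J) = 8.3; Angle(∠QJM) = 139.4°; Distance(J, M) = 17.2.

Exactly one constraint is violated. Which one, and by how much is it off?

Distance(J, M) = 17.2 — off by 7.90.

B = (0.00, 0.00) ✓; BH at 102.6° ✓; |BH| = 16.90 ✓; ∠(BH, HZ) = 90.00° ✓; |HZ| = 9.000 ✓; ∠HZQ = 146.3° ✓; |ZQ| = 29.80 ✓; ∠ZQJ = 66.60° ✓; |QJ| = 8.300 ✓; ∠QJM = 139.4° ✓; |JM| = 25.10 ✗.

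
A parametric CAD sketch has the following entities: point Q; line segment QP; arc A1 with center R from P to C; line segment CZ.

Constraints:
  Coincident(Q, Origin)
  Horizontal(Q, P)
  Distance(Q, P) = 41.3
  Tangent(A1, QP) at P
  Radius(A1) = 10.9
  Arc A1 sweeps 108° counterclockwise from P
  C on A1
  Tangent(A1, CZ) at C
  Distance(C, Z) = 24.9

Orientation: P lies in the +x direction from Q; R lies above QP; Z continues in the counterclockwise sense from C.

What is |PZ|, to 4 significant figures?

38.04

Q is at the origin; QP is horizontal with |QP| = 41.3 and P on the +x side, so P = (41.30, 0.000). Since A1 is tangent to QP there, RP ⟂ QP, so R = P + (0, 10.9) = (41.30, 10.90). On A1, P sits at bearing -90° from R; a 108° counterclockwise sweep puts C at bearing 18°, so C = R + 10.9·(cos 18°, sin 18°) = (51.67, 14.27). Since A1 is tangent to CZ there, RC ⟂ CZ, so CZ runs along (−sin 18°, cos 18°); with |CZ| = 24.9, Z = (43.97, 37.95). Then |PZ| = |Z − P| = 38.04.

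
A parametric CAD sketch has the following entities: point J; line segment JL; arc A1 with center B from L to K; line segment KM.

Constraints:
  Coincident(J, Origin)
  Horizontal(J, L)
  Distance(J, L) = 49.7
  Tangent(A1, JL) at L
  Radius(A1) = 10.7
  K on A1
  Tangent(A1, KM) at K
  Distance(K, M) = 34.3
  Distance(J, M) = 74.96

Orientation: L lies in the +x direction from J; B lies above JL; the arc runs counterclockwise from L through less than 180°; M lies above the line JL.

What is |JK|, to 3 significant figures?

61.4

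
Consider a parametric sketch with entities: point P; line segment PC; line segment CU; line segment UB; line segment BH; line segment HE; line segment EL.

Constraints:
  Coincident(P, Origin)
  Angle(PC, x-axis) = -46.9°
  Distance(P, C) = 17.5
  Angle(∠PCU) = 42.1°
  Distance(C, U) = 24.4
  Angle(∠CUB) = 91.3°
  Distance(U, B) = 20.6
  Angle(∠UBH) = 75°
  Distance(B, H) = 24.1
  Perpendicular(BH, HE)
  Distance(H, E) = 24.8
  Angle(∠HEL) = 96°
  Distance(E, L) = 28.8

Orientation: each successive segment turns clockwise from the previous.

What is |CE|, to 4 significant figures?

11.77

P is at the origin; PC runs at -46.9° with length 17.5, so C = (11.96, -12.78). ∠PCU = 42.1° gives CU at 175.2° from the x-axis; with |CU| = 24.4, U = (-12.36, -10.74). ∠CUB = 91.3° gives UB at 86.50° from the x-axis; with |UB| = 20.6, B = (-11.10, 9.825). ∠UBH = 75.0° gives BH at -18.50° from the x-axis; with |BH| = 24.1, H = (11.76, 2.178). BH ⟂ HE, so HE runs at -108.5°; with |HE| = 24.8, E = (3.886, -21.34). Then |CE| = |E − C| = 11.77.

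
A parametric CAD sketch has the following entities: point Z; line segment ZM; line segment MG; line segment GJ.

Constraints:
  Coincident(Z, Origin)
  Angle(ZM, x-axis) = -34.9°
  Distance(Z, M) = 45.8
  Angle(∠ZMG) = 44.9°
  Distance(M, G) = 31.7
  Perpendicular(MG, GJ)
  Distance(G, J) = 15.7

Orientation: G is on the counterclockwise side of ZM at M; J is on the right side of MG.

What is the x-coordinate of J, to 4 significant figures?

47.40

Z is at the origin; ZM runs at -34.9° with length 45.8, so M = 45.8·(cos -34.9°, sin -34.9°) = (37.56, -26.20). ∠ZMG = 44.9°, so MG runs at -34.9° + (180° − 44.9°) = 100.2° from the x-axis; with |MG| = 31.7, G = M + 31.7·(cos 100.2°, sin 100.2°) = (31.95, 4.995). MG is perpendicular to GJ; with |GJ| = 15.7 on the right of MG, J = G + 15.7·(0.9842, 0.1771) = (47.40, 7.775). So J.x = 47.40.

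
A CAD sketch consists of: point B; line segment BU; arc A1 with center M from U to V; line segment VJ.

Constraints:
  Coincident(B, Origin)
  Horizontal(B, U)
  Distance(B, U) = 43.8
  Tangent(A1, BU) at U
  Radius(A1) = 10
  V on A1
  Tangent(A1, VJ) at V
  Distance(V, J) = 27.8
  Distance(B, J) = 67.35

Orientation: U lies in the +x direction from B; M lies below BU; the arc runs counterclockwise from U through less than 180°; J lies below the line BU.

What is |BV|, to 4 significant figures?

40.54

Checks: |MV| = 10.00 ✓; ∠(MV, VJ) = 90.00° ✓; |VJ| = 27.80 ✓; |BJ| = 67.35 ✓.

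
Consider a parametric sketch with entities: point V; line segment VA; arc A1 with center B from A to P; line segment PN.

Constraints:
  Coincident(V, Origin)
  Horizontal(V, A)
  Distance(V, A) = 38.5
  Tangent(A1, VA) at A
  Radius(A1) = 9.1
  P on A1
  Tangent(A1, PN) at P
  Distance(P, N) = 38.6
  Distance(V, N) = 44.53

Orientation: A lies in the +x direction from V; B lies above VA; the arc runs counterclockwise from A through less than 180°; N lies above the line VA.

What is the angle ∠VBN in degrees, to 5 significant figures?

68.404°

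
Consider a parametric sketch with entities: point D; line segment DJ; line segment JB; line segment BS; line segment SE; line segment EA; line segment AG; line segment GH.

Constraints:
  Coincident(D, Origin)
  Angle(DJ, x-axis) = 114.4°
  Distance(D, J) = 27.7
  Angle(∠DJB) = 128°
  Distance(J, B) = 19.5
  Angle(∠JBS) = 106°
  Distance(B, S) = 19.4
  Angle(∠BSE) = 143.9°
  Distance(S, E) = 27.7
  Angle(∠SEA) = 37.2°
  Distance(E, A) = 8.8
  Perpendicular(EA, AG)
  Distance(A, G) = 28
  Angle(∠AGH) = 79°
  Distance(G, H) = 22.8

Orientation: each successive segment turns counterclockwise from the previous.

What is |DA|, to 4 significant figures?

33.10

∠BSE = 143.9° gives SE at -83.50° from the x-axis; with |SE| = 27.7, E = (-36.84, -14.58). ∠SEA = 37.2° gives EA at 59.30° from the x-axis; with |EA| = 8.8, A = (-32.35, -7.012). Then |DA| = |A − D| = 33.10.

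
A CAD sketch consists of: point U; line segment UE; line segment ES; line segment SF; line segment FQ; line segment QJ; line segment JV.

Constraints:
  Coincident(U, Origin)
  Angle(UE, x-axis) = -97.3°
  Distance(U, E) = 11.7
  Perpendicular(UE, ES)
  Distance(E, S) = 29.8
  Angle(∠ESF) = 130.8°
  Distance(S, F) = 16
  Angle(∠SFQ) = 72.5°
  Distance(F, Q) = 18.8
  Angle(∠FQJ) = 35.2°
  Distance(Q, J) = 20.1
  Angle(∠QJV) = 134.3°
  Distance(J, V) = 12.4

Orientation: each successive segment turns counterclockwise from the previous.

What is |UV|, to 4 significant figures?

47.14

U is at the origin; UE runs at -97.3° with length 11.7, so E = (-1.487, -11.61). UE is perpendicular to ES, so ES runs at -7.300°; with |ES| = 29.8, S = (28.07, -15.39). ∠ESF = 130.8° gives SF at 41.90° from the x-axis; with |SF| = 16.0, F = (39.98, -4.706). ∠SFQ = 72.5° gives FQ at 149.4° from the x-axis; with |FQ| = 18.8, Q = (23.80, 4.864). ∠FQJ = 35.2° gives QJ at -65.80° from the x-axis; with |QJ| = 20.1, J = (32.04, -13.47). ∠QJV = 134.3° gives JV at -20.10° from the x-axis; with |JV| = 12.4, V = (43.68, -17.73). Then |UV| = |V − U| = 47.14.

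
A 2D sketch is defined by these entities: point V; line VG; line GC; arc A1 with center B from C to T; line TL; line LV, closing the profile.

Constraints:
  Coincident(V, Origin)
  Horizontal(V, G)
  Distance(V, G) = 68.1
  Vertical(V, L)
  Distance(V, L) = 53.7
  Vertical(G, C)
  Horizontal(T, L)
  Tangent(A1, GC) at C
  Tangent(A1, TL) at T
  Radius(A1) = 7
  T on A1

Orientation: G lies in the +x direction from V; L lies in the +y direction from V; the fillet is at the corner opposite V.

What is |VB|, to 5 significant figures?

76.903

V is at the origin; V and G share the same y with |VG| = 68.1 and G on the +x side, so G = (68.100, 0.0000). VL is vertical with |VL| = 53.7 and L on the +y side, so L = (0.0000, 53.700). The virtual corner opposite V is at (68.100, 53.700). A1 meets GC tangentially, so BC is at right angles to GC and A1 meets TL tangentially, so BT is at right angles to TL, with radius 7.0, so the center B sits 7.0 in from both sides at B = (61.100, 46.700). Then |VB| = |B − V| = 76.903.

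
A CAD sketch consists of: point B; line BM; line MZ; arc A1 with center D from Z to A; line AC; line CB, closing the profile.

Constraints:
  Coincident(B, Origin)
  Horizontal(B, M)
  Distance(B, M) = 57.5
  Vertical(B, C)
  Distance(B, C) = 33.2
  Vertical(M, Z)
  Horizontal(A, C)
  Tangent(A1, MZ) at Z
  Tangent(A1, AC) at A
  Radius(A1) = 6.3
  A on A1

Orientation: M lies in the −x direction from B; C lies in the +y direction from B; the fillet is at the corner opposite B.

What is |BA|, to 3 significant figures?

61.0

B is at the origin; B and M share the same y with |BM| = 57.5 and M on the −x side, so M = (-57.5, 0.00). BC is vertical with |BC| = 33.2 and C on the +y side, so C = (0.00, 33.2). The virtual corner opposite B is at (-57.5, 33.2). A1 meets MZ tangentially, so DZ is at right angles to MZ and since A1 is tangent to AC there, DA ⟂ AC, with radius 6.3, so the center D sits 6.3 in from both sides at D = (-51.2, 26.9). That places the tangent points at Z = (-57.5, 26.9) on MZ and A = (-51.2, 33.2) on AC. Then |BA| = |A − B| = 61.0.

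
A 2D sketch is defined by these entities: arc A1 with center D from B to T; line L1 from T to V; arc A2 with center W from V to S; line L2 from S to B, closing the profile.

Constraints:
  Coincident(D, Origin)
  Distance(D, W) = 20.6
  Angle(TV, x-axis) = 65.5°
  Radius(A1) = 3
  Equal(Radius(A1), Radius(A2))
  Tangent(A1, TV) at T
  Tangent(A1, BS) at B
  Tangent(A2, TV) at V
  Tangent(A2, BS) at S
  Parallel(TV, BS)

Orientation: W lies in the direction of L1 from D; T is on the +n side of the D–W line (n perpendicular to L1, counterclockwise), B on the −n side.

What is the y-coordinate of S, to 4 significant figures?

17.50

Tangency of A1 to both parallel lines with radius 3.0 puts T and B at D ± 3.0·n: T = (-2.730, 1.244), B = (2.730, -1.244). Equal radii place V and S the same way about W: V = W + 3.0·n = (5.813, 19.99), S = W − 3.0·n = (11.27, 17.50). So S.y = 17.50.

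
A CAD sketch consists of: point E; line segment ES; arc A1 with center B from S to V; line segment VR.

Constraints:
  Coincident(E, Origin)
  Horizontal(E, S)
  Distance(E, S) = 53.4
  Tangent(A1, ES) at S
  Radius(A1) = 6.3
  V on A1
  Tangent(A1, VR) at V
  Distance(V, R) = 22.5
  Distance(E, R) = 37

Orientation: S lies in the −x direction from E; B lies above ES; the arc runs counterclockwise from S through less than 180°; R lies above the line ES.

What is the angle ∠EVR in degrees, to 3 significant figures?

45.5°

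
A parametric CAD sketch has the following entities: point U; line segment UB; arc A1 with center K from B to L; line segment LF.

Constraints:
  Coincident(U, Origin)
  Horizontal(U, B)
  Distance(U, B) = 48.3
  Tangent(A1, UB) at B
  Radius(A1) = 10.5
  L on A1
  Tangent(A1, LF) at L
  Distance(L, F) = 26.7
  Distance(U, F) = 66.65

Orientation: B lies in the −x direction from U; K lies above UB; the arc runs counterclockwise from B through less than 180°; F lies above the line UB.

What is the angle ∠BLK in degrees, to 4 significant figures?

28.15°

U is at the origin; U and B share the same y with |UB| = 48.3 and B on the −x side, so B = (-48.30, 0.000). The tangent condition forces KB to be normal to UB, so K = B + (0, 10.5) = (-48.30, 10.50). Since KL ⟂ LF (tangency), |KF| = √(10.5² + 26.7²) = 28.69 regardless of where L sits on A1. So F lies on both circle(U, 66.65) and circle(K, 28.69); the above-UB intersection is F = (-54.38, 38.54). L is the foot of the tangent from F: L = (-39.56, 16.33).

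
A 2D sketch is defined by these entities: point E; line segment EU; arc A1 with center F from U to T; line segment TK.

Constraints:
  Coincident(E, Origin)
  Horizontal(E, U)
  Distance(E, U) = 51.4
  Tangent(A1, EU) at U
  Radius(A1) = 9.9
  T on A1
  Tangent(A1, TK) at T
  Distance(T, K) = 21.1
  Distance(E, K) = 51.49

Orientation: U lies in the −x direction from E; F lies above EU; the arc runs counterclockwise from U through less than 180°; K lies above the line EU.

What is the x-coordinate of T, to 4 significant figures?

-41.50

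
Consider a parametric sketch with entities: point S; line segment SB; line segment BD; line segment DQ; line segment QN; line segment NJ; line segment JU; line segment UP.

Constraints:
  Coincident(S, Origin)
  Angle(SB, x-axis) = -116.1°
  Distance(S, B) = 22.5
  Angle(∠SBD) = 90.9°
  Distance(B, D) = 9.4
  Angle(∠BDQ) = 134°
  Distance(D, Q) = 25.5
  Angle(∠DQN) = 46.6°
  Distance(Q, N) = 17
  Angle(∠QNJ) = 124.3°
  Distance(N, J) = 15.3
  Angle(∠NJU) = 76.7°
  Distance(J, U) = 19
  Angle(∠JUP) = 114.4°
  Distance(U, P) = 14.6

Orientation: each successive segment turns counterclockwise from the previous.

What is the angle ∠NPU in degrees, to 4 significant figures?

69.84°

∠NJU = 76.7° gives JU at -48.60° from the x-axis; with |JU| = 19.0, U = (6.590, -29.75). ∠JUP = 114.4° gives UP at 17.00° from the x-axis; with |UP| = 14.6, P = (20.55, -25.49). Then cos ∠NPU = PN·PU / (|PN||PU|), giving 69.84°.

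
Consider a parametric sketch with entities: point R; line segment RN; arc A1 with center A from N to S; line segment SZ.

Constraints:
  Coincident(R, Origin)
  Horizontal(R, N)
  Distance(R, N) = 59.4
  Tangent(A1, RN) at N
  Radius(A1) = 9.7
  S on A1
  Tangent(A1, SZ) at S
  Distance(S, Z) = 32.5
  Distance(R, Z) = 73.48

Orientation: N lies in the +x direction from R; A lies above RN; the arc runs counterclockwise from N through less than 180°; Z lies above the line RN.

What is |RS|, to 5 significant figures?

69.810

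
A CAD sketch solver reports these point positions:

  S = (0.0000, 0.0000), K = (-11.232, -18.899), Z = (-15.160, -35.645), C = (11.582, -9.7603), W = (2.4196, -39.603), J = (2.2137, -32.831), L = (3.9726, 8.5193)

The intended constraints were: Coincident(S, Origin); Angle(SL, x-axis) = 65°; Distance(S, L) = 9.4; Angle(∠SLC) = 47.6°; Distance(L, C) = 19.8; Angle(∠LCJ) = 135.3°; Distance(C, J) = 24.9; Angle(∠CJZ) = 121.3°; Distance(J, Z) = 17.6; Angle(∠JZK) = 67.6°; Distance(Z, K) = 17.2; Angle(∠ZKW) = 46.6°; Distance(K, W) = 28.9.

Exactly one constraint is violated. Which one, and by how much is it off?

Distance(K, W) = 28.9 — off by 4.10.

S = (0.00, 0.00) ✓; SL at 65.00° ✓; |SL| = 9.400 ✓; ∠SLC = 47.60° ✓; |LC| = 19.80 ✓; ∠LCJ = 135.3° ✓; |CJ| = 24.90 ✓; ∠CJZ = 121.3° ✓; |JZ| = 17.60 ✓; ∠JZK = 67.60° ✓; |ZK| = 17.20 ✓; ∠ZKW = 46.60° ✓; |KW| = 24.80 ✗.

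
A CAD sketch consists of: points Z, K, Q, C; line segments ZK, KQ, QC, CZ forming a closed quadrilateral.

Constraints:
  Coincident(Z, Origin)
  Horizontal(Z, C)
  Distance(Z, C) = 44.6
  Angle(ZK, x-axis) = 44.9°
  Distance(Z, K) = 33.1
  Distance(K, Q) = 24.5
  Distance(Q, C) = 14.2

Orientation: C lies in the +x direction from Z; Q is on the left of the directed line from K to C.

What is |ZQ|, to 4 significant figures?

48.25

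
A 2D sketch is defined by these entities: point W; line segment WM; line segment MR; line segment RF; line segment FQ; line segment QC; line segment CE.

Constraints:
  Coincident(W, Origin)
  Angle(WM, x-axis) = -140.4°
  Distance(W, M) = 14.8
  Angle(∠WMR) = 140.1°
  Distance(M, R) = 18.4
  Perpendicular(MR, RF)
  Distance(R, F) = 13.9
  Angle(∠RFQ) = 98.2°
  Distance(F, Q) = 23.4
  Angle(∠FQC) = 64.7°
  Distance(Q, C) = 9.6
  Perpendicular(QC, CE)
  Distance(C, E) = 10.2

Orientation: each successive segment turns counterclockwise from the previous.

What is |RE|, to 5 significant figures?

15.313

W is at the origin; WM runs at -140.4° with length 14.8, so M = (-11.404, -9.4339). ∠WMR = 140.1° gives MR at -100.50° from the x-axis; with |MR| = 18.4, R = (-14.757, -27.526). The perpendicularity gives RF at right angles to MR, so RF runs at -10.500°; with |RF| = 13.9, F = (-1.0895, -30.059). ∠RFQ = 98.2° gives FQ at 71.300° from the x-axis; with |FQ| = 23.4, Q = (6.4129, -7.8941). ∠FQC = 64.7° gives QC at -173.40° from the x-axis; with |QC| = 9.6, C = (-3.1235, -8.9975). QC is perpendicular to CE, so CE runs at -83.400°; with |CE| = 10.2, E = (-1.9512, -19.130). Then |RE| = |E − R| = 15.313.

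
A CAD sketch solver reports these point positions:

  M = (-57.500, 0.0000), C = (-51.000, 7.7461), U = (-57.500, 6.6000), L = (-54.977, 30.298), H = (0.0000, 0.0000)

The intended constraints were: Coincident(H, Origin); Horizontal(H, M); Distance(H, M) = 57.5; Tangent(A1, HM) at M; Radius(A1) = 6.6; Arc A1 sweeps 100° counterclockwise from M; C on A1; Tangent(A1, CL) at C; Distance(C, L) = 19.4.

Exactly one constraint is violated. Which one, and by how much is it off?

Distance(C, L) = 19.4 — off by 3.50.

H = (0.00, 0.00) ✓; H.y = 0.00, M.y = 0.00 ✓; |HM| = 57.50 ✓; ∠(UM, MH) = 90.00° ✓; |UM| = 6.600 ✓; bearing(U→C) − bearing(U→M) = 100.0° ✓; |UC| = 6.600 ✓; ∠(UC, CL) = 90.00° ✓; |CL| = 22.90 ✗.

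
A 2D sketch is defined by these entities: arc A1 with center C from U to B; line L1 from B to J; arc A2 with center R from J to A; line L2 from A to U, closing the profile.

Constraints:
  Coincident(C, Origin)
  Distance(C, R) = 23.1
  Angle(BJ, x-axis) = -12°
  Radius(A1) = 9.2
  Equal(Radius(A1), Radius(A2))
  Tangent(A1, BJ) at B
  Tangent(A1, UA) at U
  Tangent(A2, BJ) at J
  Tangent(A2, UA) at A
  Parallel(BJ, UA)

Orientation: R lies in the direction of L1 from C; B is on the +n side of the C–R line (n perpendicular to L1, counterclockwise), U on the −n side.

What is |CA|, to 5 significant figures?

24.865

The slot axis is L1's direction at -12.0°, so u = (cos -12.0°, sin -12.0°) = (0.97815, -0.20791) and n = (−sin -12.0°, cos -12.0°) = (0.20791, 0.97815). C is at the origin and R lies 23.1 along u from C, so R = 23.1·u = (22.595, -4.8028). Tangency of A1 to both parallel lines with radius 9.2 puts B and U at C ± 9.2·n: B = (1.9128, 8.9990), U = (-1.9128, -8.9990). Equal radii place J and A the same way about R: J = R + 9.2·n = (24.508, 4.1962), A = R − 9.2·n = (20.682, -13.802). Then |CA| = |A − C| = 24.865.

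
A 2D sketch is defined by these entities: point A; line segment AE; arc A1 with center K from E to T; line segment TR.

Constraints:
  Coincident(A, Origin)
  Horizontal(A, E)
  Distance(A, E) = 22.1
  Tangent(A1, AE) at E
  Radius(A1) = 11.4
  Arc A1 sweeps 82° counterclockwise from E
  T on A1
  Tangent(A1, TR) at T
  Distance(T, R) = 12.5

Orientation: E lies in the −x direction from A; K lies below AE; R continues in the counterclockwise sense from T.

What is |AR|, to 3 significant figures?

41.6

A is at the origin; A and E share the same y with |AE| = 22.1 and E on the −x side, so E = (-22.1, 0.00). Tangency of A1 to AE means the radius KE is perpendicular to AE, so K = E + (0, -11.4) = (-22.1, -11.4). On A1, E sits at bearing 90° from K; an 82° counterclockwise sweep puts T at bearing 172°, so T = K + 11.4·(cos 172°, sin 172°) = (-33.4, -9.81). The tangent condition forces KT to be normal to TR, so TR runs along (−sin 172°, cos 172°); with |TR| = 12.5, R = (-35.1, -22.2). Then |AR| = |R − A| = 41.6.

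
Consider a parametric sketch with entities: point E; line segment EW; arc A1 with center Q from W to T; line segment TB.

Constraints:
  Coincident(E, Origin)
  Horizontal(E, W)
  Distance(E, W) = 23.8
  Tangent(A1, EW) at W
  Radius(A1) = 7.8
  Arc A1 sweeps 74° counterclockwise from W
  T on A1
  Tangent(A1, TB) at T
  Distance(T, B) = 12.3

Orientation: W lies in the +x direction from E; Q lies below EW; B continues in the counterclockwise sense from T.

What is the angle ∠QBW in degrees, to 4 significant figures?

16.45°

E is at the origin; EW is horizontal with |EW| = 23.8 and W on the +x side, so W = (23.80, 0.000). Since A1 is tangent to EW there, QW ⟂ EW, so Q = W + (0, -7.8) = (23.80, -7.800). On A1, W sits at bearing 90° from Q; a 74° counterclockwise sweep puts T at bearing 164°, so T = Q + 7.8·(cos 164°, sin 164°) = (16.30, -5.650). A1 meets TB tangentially, so QT is at right angles to TB, so TB runs along (−sin 164°, cos 164°); with |TB| = 12.3, B = (12.91, -17.47). Then cos ∠QBW = BQ·BW / (|BQ||BW|), giving 16.45°.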